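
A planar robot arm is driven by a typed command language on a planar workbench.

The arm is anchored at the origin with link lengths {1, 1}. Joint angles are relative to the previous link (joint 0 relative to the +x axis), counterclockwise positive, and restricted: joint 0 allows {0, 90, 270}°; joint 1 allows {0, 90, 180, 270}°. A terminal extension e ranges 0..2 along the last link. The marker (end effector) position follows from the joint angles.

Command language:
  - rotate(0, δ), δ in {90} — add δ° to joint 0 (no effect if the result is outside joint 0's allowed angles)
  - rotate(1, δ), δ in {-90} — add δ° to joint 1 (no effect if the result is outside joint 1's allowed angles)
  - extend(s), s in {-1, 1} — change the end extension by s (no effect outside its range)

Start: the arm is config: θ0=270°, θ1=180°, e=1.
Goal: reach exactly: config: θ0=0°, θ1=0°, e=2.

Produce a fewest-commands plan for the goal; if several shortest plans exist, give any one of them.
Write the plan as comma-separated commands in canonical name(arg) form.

rotate(1, -90), rotate(1, -90), rotate(0, 90), extend(1)

start: config: θ0=270°, θ1=180°, e=1
t=1 rotate(1, -90) ⇒ config: θ0=270°, θ1=90°, e=1
t=2 rotate(1, -90) ⇒ config: θ0=270°, θ1=0°, e=1
t=3 rotate(0, 90) ⇒ config: θ0=0°, θ1=0°, e=1
t=4 extend(1) ⇒ config: θ0=0°, θ1=0°, e=2
minimal: 4 command(s), checked below 4.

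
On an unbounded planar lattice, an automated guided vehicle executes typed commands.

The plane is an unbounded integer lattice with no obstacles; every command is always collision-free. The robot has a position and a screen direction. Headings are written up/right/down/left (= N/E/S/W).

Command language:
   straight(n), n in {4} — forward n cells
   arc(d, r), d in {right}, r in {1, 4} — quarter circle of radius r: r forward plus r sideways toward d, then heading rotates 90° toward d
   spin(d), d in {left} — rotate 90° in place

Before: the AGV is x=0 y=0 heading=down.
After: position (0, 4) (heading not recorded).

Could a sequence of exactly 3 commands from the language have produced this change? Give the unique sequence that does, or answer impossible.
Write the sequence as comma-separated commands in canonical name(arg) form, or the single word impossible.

spin(left), spin(left), straight(4)

key: order matters: swapping spin(left) and straight(4) lands elsewhere
start: x=0 y=0 heading=down
step 1 (spin(left)): x=0 y=0 heading=right
step 2 (spin(left)): x=0 y=0 heading=up
step 3 (straight(4)): x=0 y=4 heading=up
no rival 3-sequence matches.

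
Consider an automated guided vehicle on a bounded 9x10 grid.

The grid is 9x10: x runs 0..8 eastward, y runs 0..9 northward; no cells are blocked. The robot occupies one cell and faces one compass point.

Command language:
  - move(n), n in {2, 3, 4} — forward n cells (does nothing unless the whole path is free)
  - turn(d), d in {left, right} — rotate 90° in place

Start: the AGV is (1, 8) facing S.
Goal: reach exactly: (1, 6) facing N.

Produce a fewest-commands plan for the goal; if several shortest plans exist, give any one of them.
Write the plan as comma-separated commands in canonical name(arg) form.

move(2), turn(right), turn(right)

start: (1, 8) facing S
t=1 move(2) ⇒ (1, 6) facing S
t=2 turn(right) ⇒ (1, 6) facing W
t=3 turn(right) ⇒ (1, 6) facing N
nothing shorter than 3 reaches the goal.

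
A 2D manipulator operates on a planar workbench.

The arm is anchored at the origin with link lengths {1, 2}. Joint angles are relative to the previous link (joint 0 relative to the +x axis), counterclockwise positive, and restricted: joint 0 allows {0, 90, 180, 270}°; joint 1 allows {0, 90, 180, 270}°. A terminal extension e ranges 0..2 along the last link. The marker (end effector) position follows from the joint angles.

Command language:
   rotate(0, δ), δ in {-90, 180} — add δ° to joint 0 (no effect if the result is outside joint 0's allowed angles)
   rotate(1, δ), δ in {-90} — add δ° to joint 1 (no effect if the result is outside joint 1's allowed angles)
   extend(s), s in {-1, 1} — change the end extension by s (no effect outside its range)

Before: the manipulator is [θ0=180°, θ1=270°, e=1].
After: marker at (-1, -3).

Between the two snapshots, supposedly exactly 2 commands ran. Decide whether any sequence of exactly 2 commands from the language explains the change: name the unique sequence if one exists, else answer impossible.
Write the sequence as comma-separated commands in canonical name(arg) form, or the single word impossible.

rotate(1, -90), rotate(1, -90)

t0: [θ0=180°, θ1=270°, e=1]
t=1 rotate(1, -90) ⇒ [θ0=180°, θ1=180°, e=1]
t=2 rotate(1, -90) ⇒ [θ0=180°, θ1=90°, e=1]
all 25 alternatives checked — unique.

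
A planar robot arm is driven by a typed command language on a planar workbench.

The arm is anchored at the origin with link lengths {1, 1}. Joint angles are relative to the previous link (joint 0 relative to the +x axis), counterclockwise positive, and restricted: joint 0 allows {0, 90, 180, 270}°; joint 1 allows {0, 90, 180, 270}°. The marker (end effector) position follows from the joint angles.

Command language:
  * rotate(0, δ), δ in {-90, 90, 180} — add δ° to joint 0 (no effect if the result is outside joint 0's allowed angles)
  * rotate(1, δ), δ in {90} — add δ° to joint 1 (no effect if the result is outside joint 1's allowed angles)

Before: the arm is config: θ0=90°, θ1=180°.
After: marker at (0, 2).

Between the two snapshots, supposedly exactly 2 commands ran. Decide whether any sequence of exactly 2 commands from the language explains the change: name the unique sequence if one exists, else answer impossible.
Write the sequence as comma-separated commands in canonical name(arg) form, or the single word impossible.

rotate(1, 90), rotate(1, 90)

t0: config: θ0=90°, θ1=180°
step 1 (rotate(1, 90)): config: θ0=90°, θ1=270°
step 2 (rotate(1, 90)): config: θ0=90°, θ1=0°
uniquely the one of 16 2-step routes that fits.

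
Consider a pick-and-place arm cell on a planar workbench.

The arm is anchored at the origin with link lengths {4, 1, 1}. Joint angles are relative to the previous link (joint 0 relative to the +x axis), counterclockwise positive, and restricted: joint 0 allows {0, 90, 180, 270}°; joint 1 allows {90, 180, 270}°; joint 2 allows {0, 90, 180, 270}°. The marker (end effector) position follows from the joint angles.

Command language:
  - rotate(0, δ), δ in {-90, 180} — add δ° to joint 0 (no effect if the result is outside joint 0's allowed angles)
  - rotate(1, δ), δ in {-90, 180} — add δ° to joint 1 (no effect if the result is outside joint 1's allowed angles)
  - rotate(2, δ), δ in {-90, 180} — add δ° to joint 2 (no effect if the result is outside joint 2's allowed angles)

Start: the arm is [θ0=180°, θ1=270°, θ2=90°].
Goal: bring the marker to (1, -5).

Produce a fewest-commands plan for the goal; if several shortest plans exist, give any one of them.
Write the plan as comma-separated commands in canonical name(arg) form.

rotate(0, 180), rotate(2, 180), rotate(1, 180), rotate(0, -90)

begin: [θ0=180°, θ1=270°, θ2=90°]
t=1 rotate(0, 180) ⇒ [θ0=0°, θ1=270°, θ2=90°]
t=2 rotate(2, 180) ⇒ [θ0=0°, θ1=270°, θ2=270°]
t=3 rotate(1, 180) ⇒ [θ0=0°, θ1=90°, θ2=270°]
t=4 rotate(0, -90) ⇒ [θ0=270°, θ1=90°, θ2=270°]
minimal: 4 command(s), checked below 4.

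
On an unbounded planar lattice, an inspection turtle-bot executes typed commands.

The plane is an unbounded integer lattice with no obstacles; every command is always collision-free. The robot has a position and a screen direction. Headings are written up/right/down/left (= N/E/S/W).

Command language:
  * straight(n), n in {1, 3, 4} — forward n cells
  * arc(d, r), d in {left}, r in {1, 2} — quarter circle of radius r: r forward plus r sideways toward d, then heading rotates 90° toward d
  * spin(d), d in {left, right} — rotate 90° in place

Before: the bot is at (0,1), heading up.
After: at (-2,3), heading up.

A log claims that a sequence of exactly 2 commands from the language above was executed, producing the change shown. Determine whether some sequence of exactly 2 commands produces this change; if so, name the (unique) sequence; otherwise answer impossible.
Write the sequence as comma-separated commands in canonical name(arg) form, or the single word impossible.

key: heading stays N — rotations cancel among the 2 commands
begin: at (0,1), heading up
t=1 arc(left, 2) ⇒ at (-2,3), heading left
t=2 spin(right) ⇒ at (-2,3), heading up
all 49 alternatives checked — unique.

arc(left, 2), spin(right)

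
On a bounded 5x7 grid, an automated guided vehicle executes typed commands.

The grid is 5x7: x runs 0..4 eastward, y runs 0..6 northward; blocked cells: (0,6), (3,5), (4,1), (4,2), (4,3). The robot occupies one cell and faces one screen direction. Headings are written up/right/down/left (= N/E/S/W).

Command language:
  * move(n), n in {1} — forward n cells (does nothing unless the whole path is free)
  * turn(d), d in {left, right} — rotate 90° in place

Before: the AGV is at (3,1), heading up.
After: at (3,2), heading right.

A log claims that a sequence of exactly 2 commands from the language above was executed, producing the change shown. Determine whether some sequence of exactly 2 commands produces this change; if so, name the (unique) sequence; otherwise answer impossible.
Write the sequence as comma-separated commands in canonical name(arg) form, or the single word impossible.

move(1), turn(right)

key: running turn(right) before move(1) would end elsewhere — order is forced
start: at (3,1), heading up
step 1 (move(1)): at (3,2), heading up
step 2 (turn(right)): at (3,2), heading right
no other 2-command option fits: unique.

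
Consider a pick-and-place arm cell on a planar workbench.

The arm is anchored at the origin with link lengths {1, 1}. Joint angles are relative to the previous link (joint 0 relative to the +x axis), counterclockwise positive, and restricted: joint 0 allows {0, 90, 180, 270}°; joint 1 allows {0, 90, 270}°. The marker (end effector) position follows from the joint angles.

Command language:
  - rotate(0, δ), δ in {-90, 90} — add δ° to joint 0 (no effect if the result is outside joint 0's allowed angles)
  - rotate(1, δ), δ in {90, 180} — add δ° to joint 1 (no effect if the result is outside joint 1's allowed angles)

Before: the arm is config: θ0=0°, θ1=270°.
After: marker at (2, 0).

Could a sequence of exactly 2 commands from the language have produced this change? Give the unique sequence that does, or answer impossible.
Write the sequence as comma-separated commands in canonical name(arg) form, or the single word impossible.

key: running rotate(1, 180) before rotate(1, 90) would end elsewhere — order is forced
initial: config: θ0=0°, θ1=270°
1. rotate(1, 90) → config: θ0=0°, θ1=0°
2. rotate(1, 180) → config: θ0=0°, θ1=0°
no other 2-command option fits: unique.

rotate(1, 90), rotate(1, 180)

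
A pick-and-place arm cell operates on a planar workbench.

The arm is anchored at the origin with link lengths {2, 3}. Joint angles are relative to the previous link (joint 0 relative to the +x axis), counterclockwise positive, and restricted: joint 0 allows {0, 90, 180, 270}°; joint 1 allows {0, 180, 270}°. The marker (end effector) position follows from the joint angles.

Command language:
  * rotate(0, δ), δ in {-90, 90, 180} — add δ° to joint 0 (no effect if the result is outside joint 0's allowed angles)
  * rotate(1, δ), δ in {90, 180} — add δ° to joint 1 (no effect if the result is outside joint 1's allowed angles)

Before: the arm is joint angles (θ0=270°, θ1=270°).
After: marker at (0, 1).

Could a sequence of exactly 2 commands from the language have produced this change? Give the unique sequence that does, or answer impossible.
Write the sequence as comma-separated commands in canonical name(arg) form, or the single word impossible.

rotate(1, 90), rotate(1, 180)

key: order matters: swapping rotate(1, 90) and rotate(1, 180) lands elsewhere
start: joint angles (θ0=270°, θ1=270°)
step 1 (rotate(1, 90)): joint angles (θ0=270°, θ1=0°)
step 2 (rotate(1, 180)): joint angles (θ0=270°, θ1=180°)
no rival 2-sequence matches.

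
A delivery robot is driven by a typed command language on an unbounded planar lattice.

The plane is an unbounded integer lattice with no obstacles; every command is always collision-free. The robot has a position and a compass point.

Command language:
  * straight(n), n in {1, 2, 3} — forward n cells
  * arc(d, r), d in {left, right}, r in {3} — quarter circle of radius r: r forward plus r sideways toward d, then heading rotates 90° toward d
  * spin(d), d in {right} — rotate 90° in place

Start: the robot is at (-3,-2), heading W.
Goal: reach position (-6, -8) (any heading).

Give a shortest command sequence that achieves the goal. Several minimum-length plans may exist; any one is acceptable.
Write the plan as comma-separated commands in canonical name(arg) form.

t0: at (-3,-2), heading W
1. arc(left, 3) → at (-6,-5), heading S
2. straight(3) → at (-6,-8), heading S
no 1-step plan works, so 2 is optimal.

arc(left, 3), straight(3)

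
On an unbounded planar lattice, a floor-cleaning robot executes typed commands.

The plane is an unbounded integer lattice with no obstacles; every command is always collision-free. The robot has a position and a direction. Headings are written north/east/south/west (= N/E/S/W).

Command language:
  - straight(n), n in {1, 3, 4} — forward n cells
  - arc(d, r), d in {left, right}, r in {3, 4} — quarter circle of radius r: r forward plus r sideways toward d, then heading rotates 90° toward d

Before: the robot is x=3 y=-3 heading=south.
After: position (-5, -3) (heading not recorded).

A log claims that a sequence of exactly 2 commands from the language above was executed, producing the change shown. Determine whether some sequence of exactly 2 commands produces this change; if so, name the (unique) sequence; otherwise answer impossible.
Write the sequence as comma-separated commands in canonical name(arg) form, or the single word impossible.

arc(right, 4), arc(right, 4)

initial: x=3 y=-3 heading=south
t=1 arc(right, 4) ⇒ x=-1 y=-7 heading=west
t=2 arc(right, 4) ⇒ x=-5 y=-3 heading=north
uniquely the one of 49 2-step routes that fits.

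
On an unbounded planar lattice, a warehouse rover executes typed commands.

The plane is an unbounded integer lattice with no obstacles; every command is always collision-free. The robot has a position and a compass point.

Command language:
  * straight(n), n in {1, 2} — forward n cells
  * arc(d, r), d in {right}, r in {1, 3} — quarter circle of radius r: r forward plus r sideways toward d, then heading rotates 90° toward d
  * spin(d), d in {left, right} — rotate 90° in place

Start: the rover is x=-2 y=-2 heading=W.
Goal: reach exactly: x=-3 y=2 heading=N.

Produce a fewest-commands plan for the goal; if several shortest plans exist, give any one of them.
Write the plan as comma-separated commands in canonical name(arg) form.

arc(right, 1), straight(2), straight(1)

initial: x=-2 y=-2 heading=W
1. arc(right, 1) → x=-3 y=-1 heading=N
2. straight(2) → x=-3 y=1 heading=N
3. straight(1) → x=-3 y=2 heading=N
nothing shorter than 3 reaches the goal.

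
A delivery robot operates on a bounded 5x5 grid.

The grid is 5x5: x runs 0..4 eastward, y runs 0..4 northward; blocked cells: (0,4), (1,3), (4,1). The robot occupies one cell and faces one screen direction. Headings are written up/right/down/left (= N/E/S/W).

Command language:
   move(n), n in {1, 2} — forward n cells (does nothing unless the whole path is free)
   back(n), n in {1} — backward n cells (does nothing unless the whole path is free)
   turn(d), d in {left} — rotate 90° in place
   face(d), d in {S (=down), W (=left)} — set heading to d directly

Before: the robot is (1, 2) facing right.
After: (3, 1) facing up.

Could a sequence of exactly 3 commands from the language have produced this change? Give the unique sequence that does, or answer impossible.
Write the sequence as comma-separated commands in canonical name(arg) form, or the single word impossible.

move(2), turn(left), back(1)

key: running back(1) before move(2) would end elsewhere — order is forced
t0: (1, 2) facing right
step 1 (move(2)): (3, 2) facing right
step 2 (turn(left)): (3, 2) facing up
step 3 (back(1)): (3, 1) facing up
uniquely the one of 216 3-step routes that fits.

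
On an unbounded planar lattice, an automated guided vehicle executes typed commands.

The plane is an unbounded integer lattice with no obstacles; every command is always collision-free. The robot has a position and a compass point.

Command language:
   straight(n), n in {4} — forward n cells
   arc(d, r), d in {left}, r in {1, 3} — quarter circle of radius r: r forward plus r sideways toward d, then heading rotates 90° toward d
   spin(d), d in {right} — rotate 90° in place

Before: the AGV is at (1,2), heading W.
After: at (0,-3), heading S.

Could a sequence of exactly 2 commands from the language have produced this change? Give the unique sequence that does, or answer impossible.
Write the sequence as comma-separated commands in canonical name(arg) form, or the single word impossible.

key: position moved to (0,-3) AND the heading swung to S — translation plus rotation needed
initial: at (1,2), heading W
step 1 (arc(left, 1)): at (0,1), heading S
step 2 (straight(4)): at (0,-3), heading S
uniquely the one of 16 2-step routes that fits.

arc(left, 1), straight(4)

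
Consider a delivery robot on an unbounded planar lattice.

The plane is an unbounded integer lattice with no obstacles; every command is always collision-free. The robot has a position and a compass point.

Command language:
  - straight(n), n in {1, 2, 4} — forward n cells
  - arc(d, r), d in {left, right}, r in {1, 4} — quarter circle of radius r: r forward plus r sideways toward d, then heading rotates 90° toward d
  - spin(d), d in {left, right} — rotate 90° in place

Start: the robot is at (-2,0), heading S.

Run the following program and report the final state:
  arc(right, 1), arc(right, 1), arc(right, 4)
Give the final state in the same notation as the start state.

from: at (-2,0), heading S
1. arc(right, 1) → at (-3,-1), heading W
2. arc(right, 1) → at (-4,0), heading N
3. arc(right, 4) → at (0,4), heading E

at (0,4), heading E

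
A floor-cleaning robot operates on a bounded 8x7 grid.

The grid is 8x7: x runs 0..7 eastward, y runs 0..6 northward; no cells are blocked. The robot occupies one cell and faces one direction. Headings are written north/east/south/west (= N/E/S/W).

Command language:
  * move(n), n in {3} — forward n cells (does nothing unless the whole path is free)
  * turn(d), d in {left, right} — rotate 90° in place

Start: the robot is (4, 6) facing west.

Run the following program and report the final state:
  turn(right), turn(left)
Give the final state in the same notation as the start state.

(4, 6) facing west

from: (4, 6) facing west
t=1 turn(right) ⇒ (4, 6) facing north
t=2 turn(left) ⇒ (4, 6) facing west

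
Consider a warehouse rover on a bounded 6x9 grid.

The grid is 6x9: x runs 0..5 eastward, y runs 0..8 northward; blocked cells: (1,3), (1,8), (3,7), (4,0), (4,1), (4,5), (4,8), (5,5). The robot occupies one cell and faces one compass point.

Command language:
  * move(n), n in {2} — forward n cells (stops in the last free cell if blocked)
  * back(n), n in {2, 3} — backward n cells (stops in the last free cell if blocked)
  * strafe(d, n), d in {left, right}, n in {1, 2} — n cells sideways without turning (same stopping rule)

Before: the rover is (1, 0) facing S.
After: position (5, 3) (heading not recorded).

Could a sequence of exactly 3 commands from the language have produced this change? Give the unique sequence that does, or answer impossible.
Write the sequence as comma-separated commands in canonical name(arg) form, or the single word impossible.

strafe(left, 2), back(3), strafe(left, 2)

begin: (1, 0) facing S
t=1 strafe(left, 2) ⇒ (3, 0) facing S
t=2 back(3) ⇒ (3, 3) facing S
t=3 strafe(left, 2) ⇒ (5, 3) facing S
uniquely the one of 343 3-step routes that fits.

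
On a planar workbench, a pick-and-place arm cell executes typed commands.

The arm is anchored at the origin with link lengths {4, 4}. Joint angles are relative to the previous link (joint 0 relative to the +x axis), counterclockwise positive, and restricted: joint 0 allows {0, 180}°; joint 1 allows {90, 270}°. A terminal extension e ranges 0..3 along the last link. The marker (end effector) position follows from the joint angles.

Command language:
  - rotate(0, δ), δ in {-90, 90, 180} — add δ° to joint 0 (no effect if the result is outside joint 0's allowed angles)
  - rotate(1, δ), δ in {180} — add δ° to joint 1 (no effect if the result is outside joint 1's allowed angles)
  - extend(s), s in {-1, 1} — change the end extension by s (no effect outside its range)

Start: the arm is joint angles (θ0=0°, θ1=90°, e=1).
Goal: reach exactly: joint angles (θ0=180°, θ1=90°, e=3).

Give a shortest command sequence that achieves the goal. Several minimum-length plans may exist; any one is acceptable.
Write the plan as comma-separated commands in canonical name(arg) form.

initial: joint angles (θ0=0°, θ1=90°, e=1)
[1] after extend(1): joint angles (θ0=0°, θ1=90°, e=2)
[2] after extend(1): joint angles (θ0=0°, θ1=90°, e=3)
[3] after rotate(0, 180): joint angles (θ0=180°, θ1=90°, e=3)
minimal: 3 command(s), checked below 3.

extend(1), extend(1), rotate(0, 180)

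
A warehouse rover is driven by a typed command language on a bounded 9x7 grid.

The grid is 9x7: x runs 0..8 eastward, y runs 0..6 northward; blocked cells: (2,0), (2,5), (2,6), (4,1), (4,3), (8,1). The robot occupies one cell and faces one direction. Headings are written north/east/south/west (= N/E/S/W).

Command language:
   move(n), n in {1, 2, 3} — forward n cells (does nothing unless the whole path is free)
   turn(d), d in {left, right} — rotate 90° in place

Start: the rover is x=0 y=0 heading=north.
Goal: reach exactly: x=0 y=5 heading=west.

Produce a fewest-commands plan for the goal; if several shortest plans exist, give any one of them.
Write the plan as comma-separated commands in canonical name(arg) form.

t0: x=0 y=0 heading=north
[1] after move(3): x=0 y=3 heading=north
[2] after move(2): x=0 y=5 heading=north
[3] after turn(left): x=0 y=5 heading=west
shorter routes all fall short; 3 is best.

move(3), move(2), turn(left)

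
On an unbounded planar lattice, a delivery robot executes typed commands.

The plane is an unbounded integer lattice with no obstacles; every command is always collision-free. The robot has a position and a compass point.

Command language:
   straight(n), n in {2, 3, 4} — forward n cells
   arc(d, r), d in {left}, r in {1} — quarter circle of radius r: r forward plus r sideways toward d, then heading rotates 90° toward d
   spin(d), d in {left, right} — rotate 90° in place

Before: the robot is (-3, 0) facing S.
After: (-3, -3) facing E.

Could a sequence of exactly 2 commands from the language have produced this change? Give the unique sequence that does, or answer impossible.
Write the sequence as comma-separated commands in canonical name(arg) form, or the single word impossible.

key: order matters: swapping straight(3) and spin(left) lands elsewhere
start: (-3, 0) facing S
[1] after straight(3): (-3, -3) facing S
[2] after spin(left): (-3, -3) facing E
no other 2-command option fits: unique.

straight(3), spin(left)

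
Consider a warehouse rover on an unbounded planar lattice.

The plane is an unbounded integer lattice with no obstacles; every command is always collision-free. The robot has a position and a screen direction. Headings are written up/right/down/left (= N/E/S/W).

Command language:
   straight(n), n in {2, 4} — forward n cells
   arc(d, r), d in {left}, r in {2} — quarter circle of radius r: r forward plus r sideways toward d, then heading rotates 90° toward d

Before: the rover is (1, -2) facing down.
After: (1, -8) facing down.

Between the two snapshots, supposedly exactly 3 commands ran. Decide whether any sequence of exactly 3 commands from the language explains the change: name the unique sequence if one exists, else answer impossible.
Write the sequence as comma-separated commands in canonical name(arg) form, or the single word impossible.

key: heading stays S — no command in the sequence turns
from: (1, -2) facing down
t=1 straight(2) ⇒ (1, -4) facing down
t=2 straight(2) ⇒ (1, -6) facing down
t=3 straight(2) ⇒ (1, -8) facing down
no other 3-command option fits: unique.

straight(2), straight(2), straight(2)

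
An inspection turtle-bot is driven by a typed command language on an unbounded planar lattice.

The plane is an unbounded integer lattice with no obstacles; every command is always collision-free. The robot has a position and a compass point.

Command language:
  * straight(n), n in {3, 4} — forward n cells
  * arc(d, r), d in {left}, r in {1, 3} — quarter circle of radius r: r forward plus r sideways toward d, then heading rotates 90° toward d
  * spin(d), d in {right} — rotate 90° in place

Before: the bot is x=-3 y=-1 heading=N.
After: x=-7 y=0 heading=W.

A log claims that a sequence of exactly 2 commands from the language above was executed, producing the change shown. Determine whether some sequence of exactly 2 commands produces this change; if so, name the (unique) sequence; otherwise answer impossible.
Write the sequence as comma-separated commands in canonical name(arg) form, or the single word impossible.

arc(left, 1), straight(3)

key: position moved to (-7,0) AND the heading swung to W — translation plus rotation needed
initial: x=-3 y=-1 heading=N
step 1 (arc(left, 1)): x=-4 y=0 heading=W
step 2 (straight(3)): x=-7 y=0 heading=W
no rival 2-sequence matches.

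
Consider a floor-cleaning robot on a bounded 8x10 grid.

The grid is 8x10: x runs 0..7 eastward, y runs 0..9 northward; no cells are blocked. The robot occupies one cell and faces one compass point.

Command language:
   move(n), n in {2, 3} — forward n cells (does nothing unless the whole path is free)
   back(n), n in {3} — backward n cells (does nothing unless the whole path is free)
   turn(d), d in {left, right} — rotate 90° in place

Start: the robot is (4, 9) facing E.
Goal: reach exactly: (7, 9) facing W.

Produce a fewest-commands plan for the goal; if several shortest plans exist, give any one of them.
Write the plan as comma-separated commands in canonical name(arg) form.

move(3), turn(right), turn(right)

start: (4, 9) facing E
[1] after move(3): (7, 9) facing E
[2] after turn(right): (7, 9) facing S
[3] after turn(right): (7, 9) facing W
no 2-step plan works, so 3 is optimal.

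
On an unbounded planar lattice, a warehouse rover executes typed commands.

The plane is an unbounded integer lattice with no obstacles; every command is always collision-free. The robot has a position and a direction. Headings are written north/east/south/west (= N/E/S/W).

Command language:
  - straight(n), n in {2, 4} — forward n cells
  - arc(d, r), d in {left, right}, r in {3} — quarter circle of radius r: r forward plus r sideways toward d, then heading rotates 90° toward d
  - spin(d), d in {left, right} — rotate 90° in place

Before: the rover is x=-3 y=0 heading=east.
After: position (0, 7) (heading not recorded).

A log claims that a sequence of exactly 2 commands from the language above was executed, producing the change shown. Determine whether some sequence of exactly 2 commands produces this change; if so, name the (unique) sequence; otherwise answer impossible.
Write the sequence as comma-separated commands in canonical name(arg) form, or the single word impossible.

key: running straight(4) before arc(left, 3) would end elsewhere — order is forced
initial: x=-3 y=0 heading=east
t=1 arc(left, 3) ⇒ x=0 y=3 heading=north
t=2 straight(4) ⇒ x=0 y=7 heading=north
uniquely the one of 36 2-step routes that fits.

arc(left, 3), straight(4)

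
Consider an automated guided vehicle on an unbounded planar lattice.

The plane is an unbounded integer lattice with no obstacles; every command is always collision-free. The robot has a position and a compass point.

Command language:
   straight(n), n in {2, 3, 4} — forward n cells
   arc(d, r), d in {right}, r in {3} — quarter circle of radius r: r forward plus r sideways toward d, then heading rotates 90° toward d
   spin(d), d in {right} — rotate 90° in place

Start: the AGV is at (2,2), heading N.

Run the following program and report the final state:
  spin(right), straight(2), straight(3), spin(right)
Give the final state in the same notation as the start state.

at (7,2), heading S

t0: at (2,2), heading N
step 1 (spin(right)): at (2,2), heading E
step 2 (straight(2)): at (4,2), heading E
step 3 (straight(3)): at (7,2), heading E
step 4 (spin(right)): at (7,2), heading S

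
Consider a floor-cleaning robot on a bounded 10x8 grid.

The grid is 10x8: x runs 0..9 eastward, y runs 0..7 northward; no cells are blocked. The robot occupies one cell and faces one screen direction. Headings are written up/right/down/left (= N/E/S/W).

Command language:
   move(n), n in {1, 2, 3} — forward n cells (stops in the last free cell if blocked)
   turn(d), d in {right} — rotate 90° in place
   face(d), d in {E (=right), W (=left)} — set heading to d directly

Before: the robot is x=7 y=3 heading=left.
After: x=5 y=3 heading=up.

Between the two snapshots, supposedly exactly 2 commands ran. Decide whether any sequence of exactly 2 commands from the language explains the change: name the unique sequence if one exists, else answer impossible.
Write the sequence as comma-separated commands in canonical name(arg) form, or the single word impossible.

key: running turn(right) before move(2) would end elsewhere — order is forced
begin: x=7 y=3 heading=left
1. move(2) → x=5 y=3 heading=left
2. turn(right) → x=5 y=3 heading=up
no other 2-command option fits: unique.

move(2), turn(right)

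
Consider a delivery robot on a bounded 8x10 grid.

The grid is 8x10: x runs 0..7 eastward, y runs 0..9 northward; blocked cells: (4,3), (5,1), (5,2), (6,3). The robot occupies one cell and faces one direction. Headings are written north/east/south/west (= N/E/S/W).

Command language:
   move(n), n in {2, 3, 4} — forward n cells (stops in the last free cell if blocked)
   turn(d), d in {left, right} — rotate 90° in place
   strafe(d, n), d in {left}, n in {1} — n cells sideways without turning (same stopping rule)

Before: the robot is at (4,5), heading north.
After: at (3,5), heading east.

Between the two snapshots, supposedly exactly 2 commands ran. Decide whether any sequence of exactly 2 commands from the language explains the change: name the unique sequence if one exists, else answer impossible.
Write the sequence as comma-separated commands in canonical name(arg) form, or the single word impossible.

key: cell and facing (now E) both changed — the 2 commands mix motion and turning
start: at (4,5), heading north
1. strafe(left, 1) → at (3,5), heading north
2. turn(right) → at (3,5), heading east
no other 2-command option fits: unique.

strafe(left, 1), turn(right)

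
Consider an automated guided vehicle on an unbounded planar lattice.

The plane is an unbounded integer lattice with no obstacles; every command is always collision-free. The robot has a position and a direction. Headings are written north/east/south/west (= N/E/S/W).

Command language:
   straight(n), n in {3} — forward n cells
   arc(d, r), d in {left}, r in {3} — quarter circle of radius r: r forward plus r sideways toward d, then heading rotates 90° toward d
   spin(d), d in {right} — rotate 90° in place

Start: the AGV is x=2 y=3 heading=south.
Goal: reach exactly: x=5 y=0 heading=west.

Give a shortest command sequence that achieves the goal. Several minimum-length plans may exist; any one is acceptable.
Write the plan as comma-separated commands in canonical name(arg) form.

start: x=2 y=3 heading=south
1. arc(left, 3) → x=5 y=0 heading=east
2. spin(right) → x=5 y=0 heading=south
3. spin(right) → x=5 y=0 heading=west
nothing shorter than 3 reaches the goal.

arc(left, 3), spin(right), spin(right)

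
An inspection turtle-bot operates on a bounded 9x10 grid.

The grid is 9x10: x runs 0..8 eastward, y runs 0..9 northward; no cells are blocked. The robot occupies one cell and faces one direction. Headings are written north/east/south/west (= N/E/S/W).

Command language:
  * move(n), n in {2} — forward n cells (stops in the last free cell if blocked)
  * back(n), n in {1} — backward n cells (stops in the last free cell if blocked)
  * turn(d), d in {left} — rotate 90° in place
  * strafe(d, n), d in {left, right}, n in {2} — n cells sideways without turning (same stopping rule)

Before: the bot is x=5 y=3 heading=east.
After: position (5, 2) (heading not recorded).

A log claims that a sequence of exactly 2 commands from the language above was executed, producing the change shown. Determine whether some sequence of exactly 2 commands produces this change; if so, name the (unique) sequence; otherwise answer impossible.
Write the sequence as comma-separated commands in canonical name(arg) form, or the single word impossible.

key: running back(1) before turn(left) would end elsewhere — order is forced
begin: x=5 y=3 heading=east
t=1 turn(left) ⇒ x=5 y=3 heading=north
t=2 back(1) ⇒ x=5 y=2 heading=north
no other 2-command option fits: unique.

turn(left), back(1)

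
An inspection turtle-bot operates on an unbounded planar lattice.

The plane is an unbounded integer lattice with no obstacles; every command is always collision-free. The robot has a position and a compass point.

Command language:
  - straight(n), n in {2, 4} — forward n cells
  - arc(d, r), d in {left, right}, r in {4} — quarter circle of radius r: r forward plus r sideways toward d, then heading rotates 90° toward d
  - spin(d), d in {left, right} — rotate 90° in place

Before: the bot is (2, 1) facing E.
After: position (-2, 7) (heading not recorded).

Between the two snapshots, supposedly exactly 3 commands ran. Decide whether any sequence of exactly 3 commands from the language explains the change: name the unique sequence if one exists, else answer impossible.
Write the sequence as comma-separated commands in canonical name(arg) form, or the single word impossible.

key: order matters: swapping spin(left) and arc(left, 4) lands elsewhere
start: (2, 1) facing E
[1] after spin(left): (2, 1) facing N
[2] after straight(2): (2, 3) facing N
[3] after arc(left, 4): (-2, 7) facing W
uniquely the one of 216 3-step routes that fits.

spin(left), straight(2), arc(left, 4)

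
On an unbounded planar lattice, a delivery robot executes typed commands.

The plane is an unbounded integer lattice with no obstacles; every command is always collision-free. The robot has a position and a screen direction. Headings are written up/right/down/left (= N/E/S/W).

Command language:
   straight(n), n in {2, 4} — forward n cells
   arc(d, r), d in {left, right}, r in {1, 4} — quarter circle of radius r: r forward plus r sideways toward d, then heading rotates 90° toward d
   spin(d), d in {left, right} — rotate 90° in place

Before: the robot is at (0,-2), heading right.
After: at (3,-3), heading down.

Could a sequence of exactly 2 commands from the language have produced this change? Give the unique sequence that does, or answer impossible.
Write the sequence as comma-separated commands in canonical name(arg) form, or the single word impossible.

straight(2), arc(right, 1)

key: order matters: swapping straight(2) and arc(right, 1) lands elsewhere
t0: at (0,-2), heading right
1. straight(2) → at (2,-2), heading right
2. arc(right, 1) → at (3,-3), heading down
uniquely the one of 64 2-step routes that fits.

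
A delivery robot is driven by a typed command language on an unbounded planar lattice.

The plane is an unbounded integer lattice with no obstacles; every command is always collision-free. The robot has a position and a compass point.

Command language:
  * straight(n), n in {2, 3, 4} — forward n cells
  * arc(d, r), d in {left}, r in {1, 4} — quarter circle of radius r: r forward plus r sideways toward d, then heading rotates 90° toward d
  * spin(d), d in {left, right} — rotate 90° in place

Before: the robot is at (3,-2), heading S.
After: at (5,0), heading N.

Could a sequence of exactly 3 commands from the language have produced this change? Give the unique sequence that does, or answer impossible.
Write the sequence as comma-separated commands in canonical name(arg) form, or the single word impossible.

key: running straight(2) before arc(left, 1) would end elsewhere — order is forced
begin: at (3,-2), heading S
[1] after arc(left, 1): at (4,-3), heading E
[2] after arc(left, 1): at (5,-2), heading N
[3] after straight(2): at (5,0), heading N
uniquely the one of 343 3-step routes that fits.

arc(left, 1), arc(left, 1), straight(2)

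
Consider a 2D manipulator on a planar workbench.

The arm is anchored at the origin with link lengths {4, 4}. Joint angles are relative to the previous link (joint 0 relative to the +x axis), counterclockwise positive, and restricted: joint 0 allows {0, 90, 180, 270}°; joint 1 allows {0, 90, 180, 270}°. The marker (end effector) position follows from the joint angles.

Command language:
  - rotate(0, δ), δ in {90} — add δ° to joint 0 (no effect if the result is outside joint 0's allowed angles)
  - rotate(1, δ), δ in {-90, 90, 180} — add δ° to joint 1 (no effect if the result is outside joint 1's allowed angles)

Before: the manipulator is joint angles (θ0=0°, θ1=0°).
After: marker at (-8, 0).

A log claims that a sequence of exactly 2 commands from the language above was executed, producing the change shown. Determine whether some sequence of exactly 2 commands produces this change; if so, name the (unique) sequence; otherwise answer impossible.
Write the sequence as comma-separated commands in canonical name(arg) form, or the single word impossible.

from: joint angles (θ0=0°, θ1=0°)
t=1 rotate(0, 90) ⇒ joint angles (θ0=90°, θ1=0°)
t=2 rotate(0, 90) ⇒ joint angles (θ0=180°, θ1=0°)
all 16 alternatives checked — unique.

rotate(0, 90), rotate(0, 90)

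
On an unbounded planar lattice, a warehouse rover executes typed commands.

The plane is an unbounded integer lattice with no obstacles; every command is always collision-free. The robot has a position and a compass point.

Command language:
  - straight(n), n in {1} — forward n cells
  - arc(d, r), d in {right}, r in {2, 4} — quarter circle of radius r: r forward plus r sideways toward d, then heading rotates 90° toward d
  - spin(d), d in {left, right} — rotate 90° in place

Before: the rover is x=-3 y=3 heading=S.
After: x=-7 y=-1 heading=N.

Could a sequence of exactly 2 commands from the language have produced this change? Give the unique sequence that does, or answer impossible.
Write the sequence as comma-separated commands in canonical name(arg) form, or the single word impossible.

key: order matters: swapping arc(right, 4) and spin(right) lands elsewhere
initial: x=-3 y=3 heading=S
1. arc(right, 4) → x=-7 y=-1 heading=W
2. spin(right) → x=-7 y=-1 heading=N
no rival 2-sequence matches.

arc(right, 4), spin(right)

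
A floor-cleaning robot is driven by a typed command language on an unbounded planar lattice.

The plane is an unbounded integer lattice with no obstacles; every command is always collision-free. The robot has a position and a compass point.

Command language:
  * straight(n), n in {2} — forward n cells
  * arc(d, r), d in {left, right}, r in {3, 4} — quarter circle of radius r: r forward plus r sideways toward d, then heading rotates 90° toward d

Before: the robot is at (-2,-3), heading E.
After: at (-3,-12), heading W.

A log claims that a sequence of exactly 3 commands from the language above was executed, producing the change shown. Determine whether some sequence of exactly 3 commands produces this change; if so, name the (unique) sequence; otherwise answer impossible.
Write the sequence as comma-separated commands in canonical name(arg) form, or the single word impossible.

key: cell and facing (now W) both changed — the 3 commands mix motion and turning
t0: at (-2,-3), heading E
t=1 arc(right, 3) ⇒ at (1,-6), heading S
t=2 straight(2) ⇒ at (1,-8), heading S
t=3 arc(right, 4) ⇒ at (-3,-12), heading W
all 125 alternatives checked — unique.

arc(right, 3), straight(2), arc(right, 4)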